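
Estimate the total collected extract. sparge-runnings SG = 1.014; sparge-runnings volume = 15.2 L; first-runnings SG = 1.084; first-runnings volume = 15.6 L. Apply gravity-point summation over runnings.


total = Σ (SG_i − 1)·1000·V_i
first = (1.084 − 1)·1000·15.6 = 1310.4000
sparge = (1.014 − 1)·1000·15.2 = 212.8000
total = 1310.4000 + 212.8000

1523.2000 gravity·L


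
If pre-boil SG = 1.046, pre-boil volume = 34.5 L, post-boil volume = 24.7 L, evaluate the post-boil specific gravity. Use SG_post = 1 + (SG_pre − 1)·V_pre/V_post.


pts_pre = (1.046 − 1)·1000 = 46.0000
pts_post = 46.0000·34.5/24.7 = 64.2510
SG_post = 1 + 64.2510/1000

1.0643


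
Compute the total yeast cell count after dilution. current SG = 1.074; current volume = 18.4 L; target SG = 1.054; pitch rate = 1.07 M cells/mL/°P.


V_w = V·((SG_c−1)/(SG_t−1)−1);  °P = 259 − 259/SG_t;  cells = rate·(V+V_w)·°P
V_w = 18.4·((1.074−1)/(1.054−1)−1) = 6.8148
V_final = 18.4 + 6.8148 = 25.2148
°P = 259 − 259/1.054 = 13.2694
cells = 1.07·25.2148·13.2694

358.0078 billion cells


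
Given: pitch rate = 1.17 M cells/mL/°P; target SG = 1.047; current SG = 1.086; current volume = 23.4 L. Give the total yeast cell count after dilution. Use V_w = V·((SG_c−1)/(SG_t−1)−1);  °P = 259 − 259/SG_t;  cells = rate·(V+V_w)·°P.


V_w = 23.4·((1.086−1)/(1.047−1)−1) = 19.4170
V_final = 23.4 + 19.4170 = 42.8170
°P = 259 − 259/1.047 = 11.6266
cells = 1.17·42.8170·11.6266

582.4428 billion cells


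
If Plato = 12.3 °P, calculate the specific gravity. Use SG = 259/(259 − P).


SG = 259/(259 − 12.3)

1.0499


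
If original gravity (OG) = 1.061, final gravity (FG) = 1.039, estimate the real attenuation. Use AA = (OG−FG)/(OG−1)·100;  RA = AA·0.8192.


AA = (1.061 − 1.039)/(1.061 − 1)·100 = 36.0656
RA = 36.0656·0.8192

29.5449 %


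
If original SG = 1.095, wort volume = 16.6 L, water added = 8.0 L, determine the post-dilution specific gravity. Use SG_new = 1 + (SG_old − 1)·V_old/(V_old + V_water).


pts = (1.095 − 1)·1000·16.6/(16.6 + 8.0) = 64.1057
SG_new = 1 + 64.1057/1000

1.0641


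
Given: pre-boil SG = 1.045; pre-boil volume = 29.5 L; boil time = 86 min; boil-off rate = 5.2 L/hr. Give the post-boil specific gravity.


V_post = V_pre − rate·(t/60);  SG_post = 1 + (SG_pre−1)·V_pre/V_post
V_post = 29.5 − 5.2·(86/60) = 22.0467
SG_post = 1 + (1.045 − 1)·29.5/22.0467

1.0602


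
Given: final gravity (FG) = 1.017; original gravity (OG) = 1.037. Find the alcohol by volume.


ABV = (OG − FG) · 131.25
ABV = (1.037 − 1.017) · 131.25

2.6250 % ABV


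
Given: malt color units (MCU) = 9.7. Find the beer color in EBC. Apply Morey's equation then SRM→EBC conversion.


SRM = 1.4922·MCU^0.6859;  EBC = SRM·1.97
SRM = 1.4922·9.7^0.6859 = 7.0901
EBC = 7.0901·1.97

13.9675 EBC


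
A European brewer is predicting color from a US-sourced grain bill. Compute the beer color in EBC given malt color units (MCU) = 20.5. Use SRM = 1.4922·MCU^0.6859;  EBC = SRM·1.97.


SRM = 1.4922·20.5^0.6859 = 11.8457
EBC = 11.8457·1.97

23.3359 EBC


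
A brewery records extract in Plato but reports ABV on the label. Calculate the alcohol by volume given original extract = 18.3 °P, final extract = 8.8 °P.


SG = 259/(259 − P);  ABV = (OG − FG)·131.25
OG = 259/(259 − 18.3) = 1.0760
FG = 259/(259 − 8.8) = 1.0352
ABV = (1.0760 − 1.0352)·131.25

5.3624 % ABV


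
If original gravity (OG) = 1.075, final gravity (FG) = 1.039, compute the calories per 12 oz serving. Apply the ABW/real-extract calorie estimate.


ABW = (OG−FG)·131.25·0.79/FG;  °P = 259 − 259/SG (for OG→OE and FG→AE);  RE = 0.1808·OE + 0.8192·AE;  Cal = (6.9·ABW + 4·(RE−0.1))·FG·3.55
ABW = (1.075 − 1.039)·131.25·0.79/1.039 = 3.5926
OE = 259 − 259/1.075 = 18.0698 °P
AE = 259 − 259/1.039 = 9.7218 °P
RE = 0.1808·18.0698 + 0.8192·9.7218 = 11.2312 °P
Cal = (6.9·3.5926 + 4·(11.2312−0.1))·1.039·3.55

255.6605 kcal


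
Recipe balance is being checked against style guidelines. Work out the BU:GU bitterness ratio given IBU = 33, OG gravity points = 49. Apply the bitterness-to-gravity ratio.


BU:GU = IBU / OG_points
BU:GU = 33 / 49

0.6735


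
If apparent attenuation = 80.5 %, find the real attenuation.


RA = AA · 0.8192
RA = 80.5 · 0.8192

65.9456 %


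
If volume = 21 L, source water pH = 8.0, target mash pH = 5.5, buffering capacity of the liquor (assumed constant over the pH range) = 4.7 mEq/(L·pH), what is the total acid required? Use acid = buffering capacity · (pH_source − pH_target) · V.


acid = 4.7 · (8.0 − 5.5) · 21

246.7500 mEq


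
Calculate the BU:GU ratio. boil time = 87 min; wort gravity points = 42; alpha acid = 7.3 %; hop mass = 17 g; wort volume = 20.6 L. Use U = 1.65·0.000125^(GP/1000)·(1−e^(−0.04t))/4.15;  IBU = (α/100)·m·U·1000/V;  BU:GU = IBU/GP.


U = 1.65·0.000125^(42/1000)·(1−e^(−0.04·87))/4.15 = 0.2642
IBU = (7.3/100)·17·0.2642·1000/20.6 = 15.9155
BU:GU = 15.9155/42

0.3789


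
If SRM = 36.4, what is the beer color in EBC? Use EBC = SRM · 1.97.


EBC = 36.4 · 1.97

71.7080 EBC


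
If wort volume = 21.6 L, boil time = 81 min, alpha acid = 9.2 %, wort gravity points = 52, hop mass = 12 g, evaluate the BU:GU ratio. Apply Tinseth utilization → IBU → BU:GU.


U = 1.65·0.000125^(GP/1000)·(1−e^(−0.04t))/4.15;  IBU = (α/100)·m·U·1000/V;  BU:GU = IBU/GP
U = 1.65·0.000125^(52/1000)·(1−e^(−0.04·81))/4.15 = 0.2394
IBU = (9.2/100)·12·0.2394·1000/21.6 = 12.2360
BU:GU = 12.2360/52

0.2353


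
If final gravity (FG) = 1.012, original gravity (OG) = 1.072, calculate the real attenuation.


AA = (OG−FG)/(OG−1)·100;  RA = AA·0.8192
AA = (1.072 − 1.012)/(1.072 − 1)·100 = 83.3333
RA = 83.3333·0.8192

68.2667 %


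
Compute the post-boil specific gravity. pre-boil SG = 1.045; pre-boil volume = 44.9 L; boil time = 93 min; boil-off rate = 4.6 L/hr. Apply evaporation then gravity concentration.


V_post = V_pre − rate·(t/60);  SG_post = 1 + (SG_pre−1)·V_pre/V_post
V_post = 44.9 − 4.6·(93/60) = 37.7700
SG_post = 1 + (1.045 − 1)·44.9/37.7700

1.0535


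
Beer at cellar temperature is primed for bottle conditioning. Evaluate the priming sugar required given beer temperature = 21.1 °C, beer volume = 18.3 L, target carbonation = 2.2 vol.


residual = 14.695·(0.01821 + 0.09011·e^(−0.04·T));  sugar = (target − residual)·4.0·V
residual = 14.695·(0.01821 + 0.09011·e^(−0.04·21.1)) = 0.8370
sugar = (2.2 − 0.8370)·4.0·18.3

99.7738 g


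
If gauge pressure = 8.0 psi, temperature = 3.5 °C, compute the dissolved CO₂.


vols = (P + 14.695)·(0.01821 + 0.09011·e^(−0.04·T))
vols = (8.0 + 14.695)·(0.01821 + 0.09011·e^(−0.04·3.5))

2.1912 volumes


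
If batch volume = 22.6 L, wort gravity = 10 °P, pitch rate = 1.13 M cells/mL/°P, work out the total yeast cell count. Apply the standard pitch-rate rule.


cells (billions) = rate · V_L · °P
cells = 1.13 · 22.6 · 10

255.3800 billion cells


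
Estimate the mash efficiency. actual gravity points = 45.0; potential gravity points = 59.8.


efficiency = actual / potential × 100
efficiency = 45.0 / 59.8 × 100

75.2508 %


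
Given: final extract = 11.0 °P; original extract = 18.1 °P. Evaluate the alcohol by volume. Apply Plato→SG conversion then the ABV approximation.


SG = 259/(259 − P);  ABV = (OG − FG)·131.25
OG = 259/(259 − 18.1) = 1.0751
FG = 259/(259 − 11.0) = 1.0444
ABV = (1.0751 − 1.0444)·131.25

4.0399 % ABV


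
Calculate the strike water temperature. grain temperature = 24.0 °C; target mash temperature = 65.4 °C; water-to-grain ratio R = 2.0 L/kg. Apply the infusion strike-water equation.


T_strike = (0.41/R)·(T_mash − T_grain) + T_mash
T_strike = (0.41/2.0)·(65.4 − 24.0) + 65.4

73.8870 °C


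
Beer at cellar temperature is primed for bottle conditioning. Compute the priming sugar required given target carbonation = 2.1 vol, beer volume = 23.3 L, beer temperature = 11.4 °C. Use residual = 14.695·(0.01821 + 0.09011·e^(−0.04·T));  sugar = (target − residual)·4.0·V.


residual = 14.695·(0.01821 + 0.09011·e^(−0.04·11.4)) = 1.1069
sugar = (2.1 − 1.1069)·4.0·23.3

92.5596 g


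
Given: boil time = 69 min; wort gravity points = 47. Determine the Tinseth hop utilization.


U = 1.65·0.000125^(GP/1000) · (1 − e^(−0.04·t))/4.15
bigness = 1.65·0.000125^(47/1000) = 1.0815
boil_factor = (1 − e^(−0.04·69))/4.15 = 0.2257
U = 1.0815 · 0.2257

0.2441


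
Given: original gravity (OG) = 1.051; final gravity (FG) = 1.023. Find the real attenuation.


AA = (OG−FG)/(OG−1)·100;  RA = AA·0.8192
AA = (1.051 − 1.023)/(1.051 − 1)·100 = 54.9020
RA = 54.9020·0.8192

44.9757 %


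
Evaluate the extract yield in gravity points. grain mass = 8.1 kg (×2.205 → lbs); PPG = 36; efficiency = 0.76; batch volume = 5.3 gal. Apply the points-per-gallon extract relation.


points = lbs × PPG × eff / vol
lbs = 8.1 × 2.205 = 17.8605
points = 17.8605 × 36 × 0.76 / 5.3

92.2006 points


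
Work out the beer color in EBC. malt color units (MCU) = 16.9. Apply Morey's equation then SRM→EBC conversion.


SRM = 1.4922·MCU^0.6859;  EBC = SRM·1.97
SRM = 1.4922·16.9^0.6859 = 10.3761
EBC = 10.3761·1.97

20.4409 EBC


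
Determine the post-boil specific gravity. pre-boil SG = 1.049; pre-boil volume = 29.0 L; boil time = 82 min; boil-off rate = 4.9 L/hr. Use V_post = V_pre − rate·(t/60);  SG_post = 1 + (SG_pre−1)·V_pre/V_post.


V_post = 29.0 − 4.9·(82/60) = 22.3033
SG_post = 1 + (1.049 − 1)·29.0/22.3033

1.0637


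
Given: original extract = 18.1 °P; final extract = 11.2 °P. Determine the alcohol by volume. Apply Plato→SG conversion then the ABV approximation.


SG = 259/(259 − P);  ABV = (OG − FG)·131.25
OG = 259/(259 − 18.1) = 1.0751
FG = 259/(259 − 11.2) = 1.0452
ABV = (1.0751 − 1.0452)·131.25

3.9293 % ABV


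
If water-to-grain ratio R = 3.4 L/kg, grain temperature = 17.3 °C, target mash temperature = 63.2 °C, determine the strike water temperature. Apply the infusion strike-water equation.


T_strike = (0.41/R)·(T_mash − T_grain) + T_mash
T_strike = (0.41/3.4)·(63.2 − 17.3) + 63.2

68.7350 °C


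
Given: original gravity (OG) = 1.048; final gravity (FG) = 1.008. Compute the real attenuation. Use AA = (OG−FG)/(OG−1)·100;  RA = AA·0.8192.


AA = (1.048 − 1.008)/(1.048 − 1)·100 = 83.3333
RA = 83.3333·0.8192

68.2667 %


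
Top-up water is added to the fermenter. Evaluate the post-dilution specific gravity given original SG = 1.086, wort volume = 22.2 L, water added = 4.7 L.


SG_new = 1 + (SG_old − 1)·V_old/(V_old + V_water)
pts = (1.086 − 1)·1000·22.2/(22.2 + 4.7) = 70.9740
SG_new = 1 + 70.9740/1000

1.0710


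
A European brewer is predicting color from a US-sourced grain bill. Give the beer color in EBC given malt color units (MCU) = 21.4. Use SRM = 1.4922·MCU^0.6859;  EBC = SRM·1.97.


SRM = 1.4922·21.4^0.6859 = 12.1999
EBC = 12.1999·1.97

24.0339 EBC


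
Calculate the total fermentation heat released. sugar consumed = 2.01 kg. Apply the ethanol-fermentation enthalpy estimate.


Q = m_sugar · 590 kJ/kg
Q = 2.01 · 590

1185.9000 kJ


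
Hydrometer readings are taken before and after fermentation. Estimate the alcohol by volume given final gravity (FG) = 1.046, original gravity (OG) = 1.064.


ABV = (OG − FG) · 131.25
ABV = (1.064 − 1.046) · 131.25

2.3625 % ABV


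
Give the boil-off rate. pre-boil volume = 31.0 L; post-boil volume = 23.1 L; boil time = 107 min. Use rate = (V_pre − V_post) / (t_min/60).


rate = (31.0 − 23.1) / (107/60)

4.4299 L/hr


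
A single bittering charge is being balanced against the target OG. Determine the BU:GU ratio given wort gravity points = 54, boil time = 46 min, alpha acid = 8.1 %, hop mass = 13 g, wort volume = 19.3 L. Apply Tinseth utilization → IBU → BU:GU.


U = 1.65·0.000125^(GP/1000)·(1−e^(−0.04t))/4.15;  IBU = (α/100)·m·U·1000/V;  BU:GU = IBU/GP
U = 1.65·0.000125^(54/1000)·(1−e^(−0.04·46))/4.15 = 0.2059
IBU = (8.1/100)·13·0.2059·1000/19.3 = 11.2313
BU:GU = 11.2313/54

0.2080


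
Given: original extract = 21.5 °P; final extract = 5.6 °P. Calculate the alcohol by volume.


SG = 259/(259 − P);  ABV = (OG − FG)·131.25
OG = 259/(259 − 21.5) = 1.0905
FG = 259/(259 − 5.6) = 1.0221
ABV = (1.0905 − 1.0221)·131.25

8.9810 % ABV


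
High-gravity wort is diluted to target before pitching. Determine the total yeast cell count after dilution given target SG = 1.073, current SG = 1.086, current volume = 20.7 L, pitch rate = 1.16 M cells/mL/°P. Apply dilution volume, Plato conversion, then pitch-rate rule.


V_w = V·((SG_c−1)/(SG_t−1)−1);  °P = 259 − 259/SG_t;  cells = rate·(V+V_w)·°P
V_w = 20.7·((1.086−1)/(1.073−1)−1) = 3.6863
V_final = 20.7 + 3.6863 = 24.3863
°P = 259 − 259/1.073 = 17.6207
cells = 1.16·24.3863·17.6207

498.4560 billion cells


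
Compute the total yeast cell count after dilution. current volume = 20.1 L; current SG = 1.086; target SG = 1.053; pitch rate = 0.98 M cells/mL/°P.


V_w = V·((SG_c−1)/(SG_t−1)−1);  °P = 259 − 259/SG_t;  cells = rate·(V+V_w)·°P
V_w = 20.1·((1.086−1)/(1.053−1)−1) = 12.5151
V_final = 20.1 + 12.5151 = 32.6151
°P = 259 − 259/1.053 = 13.0361
cells = 0.98·32.6151·13.0361

416.6698 billion cells


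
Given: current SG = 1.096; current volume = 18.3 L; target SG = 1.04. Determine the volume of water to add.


V_water = V·((SG_curr − 1)/(SG_target − 1) − 1)
V_water = 18.3·((1.096 − 1)/(1.04 − 1) − 1)

25.6200 L


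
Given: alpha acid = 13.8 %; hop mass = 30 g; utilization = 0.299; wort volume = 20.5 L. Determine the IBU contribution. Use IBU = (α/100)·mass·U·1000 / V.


IBU = (13.8/100)·30·0.299·1000 / 20.5

60.3834 IBU


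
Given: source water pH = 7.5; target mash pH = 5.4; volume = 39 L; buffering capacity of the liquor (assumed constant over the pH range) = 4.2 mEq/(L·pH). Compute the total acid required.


acid = buffering capacity · (pH_source − pH_target) · V
acid = 4.2 · (7.5 − 5.4) · 39

343.9800 mEq


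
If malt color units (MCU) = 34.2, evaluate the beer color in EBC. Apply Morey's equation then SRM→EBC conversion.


SRM = 1.4922·MCU^0.6859;  EBC = SRM·1.97
SRM = 1.4922·34.2^0.6859 = 16.8273
EBC = 16.8273·1.97

33.1499 EBC


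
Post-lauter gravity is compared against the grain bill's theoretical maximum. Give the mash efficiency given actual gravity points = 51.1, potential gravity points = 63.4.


efficiency = actual / potential × 100
efficiency = 51.1 / 63.4 × 100

80.5994 %


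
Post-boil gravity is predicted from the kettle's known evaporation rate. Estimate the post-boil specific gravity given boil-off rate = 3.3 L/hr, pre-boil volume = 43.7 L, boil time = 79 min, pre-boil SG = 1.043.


V_post = V_pre − rate·(t/60);  SG_post = 1 + (SG_pre−1)·V_pre/V_post
V_post = 43.7 − 3.3·(79/60) = 39.3550
SG_post = 1 + (1.043 − 1)·43.7/39.3550

1.0477


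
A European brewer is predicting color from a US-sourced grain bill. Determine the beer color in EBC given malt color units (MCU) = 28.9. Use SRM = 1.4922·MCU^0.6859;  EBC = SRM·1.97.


SRM = 1.4922·28.9^0.6859 = 14.9919
EBC = 14.9919·1.97

29.5341 EBC


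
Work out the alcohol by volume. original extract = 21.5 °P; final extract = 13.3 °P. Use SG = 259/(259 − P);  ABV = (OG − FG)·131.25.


OG = 259/(259 − 21.5) = 1.0905
FG = 259/(259 − 13.3) = 1.0541
ABV = (1.0905 − 1.0541)·131.25

4.7769 % ABV


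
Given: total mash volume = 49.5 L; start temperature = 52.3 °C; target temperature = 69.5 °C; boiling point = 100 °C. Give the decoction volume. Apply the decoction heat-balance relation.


V_dec = V_total·(T_target − T_start)/(T_boil − T_start)
V_dec = 49.5·(69.5 − 52.3)/(100 − 52.3)

17.8491 L


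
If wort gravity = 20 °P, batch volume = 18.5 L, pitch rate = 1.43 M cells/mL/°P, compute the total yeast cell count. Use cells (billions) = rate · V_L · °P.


cells = 1.43 · 18.5 · 20

529.1000 billion cells


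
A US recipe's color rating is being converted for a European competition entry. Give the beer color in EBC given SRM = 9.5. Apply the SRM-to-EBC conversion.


EBC = SRM · 1.97
EBC = 9.5 · 1.97

18.7150 EBC


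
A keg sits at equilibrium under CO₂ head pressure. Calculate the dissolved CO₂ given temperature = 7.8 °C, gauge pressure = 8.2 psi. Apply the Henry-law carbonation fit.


vols = (P + 14.695)·(0.01821 + 0.09011·e^(−0.04·T))
vols = (8.2 + 14.695)·(0.01821 + 0.09011·e^(−0.04·7.8))

1.9270 volumes


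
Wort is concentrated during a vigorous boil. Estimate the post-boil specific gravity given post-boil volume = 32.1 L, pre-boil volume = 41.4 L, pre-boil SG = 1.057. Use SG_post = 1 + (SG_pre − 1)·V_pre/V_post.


pts_pre = (1.057 − 1)·1000 = 57.0000
pts_post = 57.0000·41.4/32.1 = 73.5140
SG_post = 1 + 73.5140/1000

1.0735


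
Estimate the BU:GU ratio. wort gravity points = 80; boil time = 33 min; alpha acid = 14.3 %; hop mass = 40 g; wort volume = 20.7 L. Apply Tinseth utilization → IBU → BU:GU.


U = 1.65·0.000125^(GP/1000)·(1−e^(−0.04t))/4.15;  IBU = (α/100)·m·U·1000/V;  BU:GU = IBU/GP
U = 1.65·0.000125^(80/1000)·(1−e^(−0.04·33))/4.15 = 0.1420
IBU = (14.3/100)·40·0.1420·1000/20.7 = 39.2318
BU:GU = 39.2318/80

0.4904


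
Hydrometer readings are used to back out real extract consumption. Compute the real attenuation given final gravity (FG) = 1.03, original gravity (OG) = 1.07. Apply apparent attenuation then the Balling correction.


AA = (OG−FG)/(OG−1)·100;  RA = AA·0.8192
AA = (1.07 − 1.03)/(1.07 − 1)·100 = 57.1429
RA = 57.1429·0.8192

46.8114 %


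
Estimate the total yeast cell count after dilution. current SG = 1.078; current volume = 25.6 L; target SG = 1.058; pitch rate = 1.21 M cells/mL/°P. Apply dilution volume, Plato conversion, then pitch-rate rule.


V_w = V·((SG_c−1)/(SG_t−1)−1);  °P = 259 − 259/SG_t;  cells = rate·(V+V_w)·°P
V_w = 25.6·((1.078−1)/(1.058−1)−1) = 8.8276
V_final = 25.6 + 8.8276 = 34.4276
°P = 259 − 259/1.058 = 14.1985
cells = 1.21·34.4276·14.1985

591.4718 billion cells


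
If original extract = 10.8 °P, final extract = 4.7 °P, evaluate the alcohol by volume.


SG = 259/(259 − P);  ABV = (OG − FG)·131.25
OG = 259/(259 − 10.8) = 1.0435
FG = 259/(259 − 4.7) = 1.0185
ABV = (1.0435 − 1.0185)·131.25

3.2853 % ABV


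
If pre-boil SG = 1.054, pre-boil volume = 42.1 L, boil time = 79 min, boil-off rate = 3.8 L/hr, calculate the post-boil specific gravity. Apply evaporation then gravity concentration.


V_post = V_pre − rate·(t/60);  SG_post = 1 + (SG_pre−1)·V_pre/V_post
V_post = 42.1 − 3.8·(79/60) = 37.0967
SG_post = 1 + (1.054 − 1)·42.1/37.0967

1.0613


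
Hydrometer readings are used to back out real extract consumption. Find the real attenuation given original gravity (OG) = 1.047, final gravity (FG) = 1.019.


AA = (OG−FG)/(OG−1)·100;  RA = AA·0.8192
AA = (1.047 − 1.019)/(1.047 − 1)·100 = 59.5745
RA = 59.5745·0.8192

48.8034 %


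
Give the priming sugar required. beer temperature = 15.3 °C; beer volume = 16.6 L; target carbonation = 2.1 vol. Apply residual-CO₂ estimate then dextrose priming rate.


residual = 14.695·(0.01821 + 0.09011·e^(−0.04·T));  sugar = (target − residual)·4.0·V
residual = 14.695·(0.01821 + 0.09011·e^(−0.04·15.3)) = 0.9856
sugar = (2.1 − 0.9856)·4.0·16.6

73.9931 g


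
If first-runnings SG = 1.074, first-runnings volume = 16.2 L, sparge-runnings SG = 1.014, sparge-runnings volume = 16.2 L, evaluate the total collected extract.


total = Σ (SG_i − 1)·1000·V_i
first = (1.074 − 1)·1000·16.2 = 1198.8000
sparge = (1.014 − 1)·1000·16.2 = 226.8000
total = 1198.8000 + 226.8000

1425.6000 gravity·L


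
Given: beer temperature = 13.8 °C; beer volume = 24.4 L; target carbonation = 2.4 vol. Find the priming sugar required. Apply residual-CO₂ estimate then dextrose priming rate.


residual = 14.695·(0.01821 + 0.09011·e^(−0.04·T));  sugar = (target − residual)·4.0·V
residual = 14.695·(0.01821 + 0.09011·e^(−0.04·13.8)) = 1.0300
sugar = (2.4 − 1.0300)·4.0·24.4

133.7074 g


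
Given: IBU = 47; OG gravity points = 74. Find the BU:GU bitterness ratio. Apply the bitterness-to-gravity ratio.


BU:GU = IBU / OG_points
BU:GU = 47 / 74

0.6351


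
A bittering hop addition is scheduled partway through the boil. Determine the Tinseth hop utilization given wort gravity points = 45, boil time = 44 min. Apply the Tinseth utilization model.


U = 1.65·0.000125^(GP/1000) · (1 − e^(−0.04·t))/4.15
bigness = 1.65·0.000125^(45/1000) = 1.1011
boil_factor = (1 − e^(−0.04·44))/4.15 = 0.1995
U = 1.1011 · 0.1995

0.2197


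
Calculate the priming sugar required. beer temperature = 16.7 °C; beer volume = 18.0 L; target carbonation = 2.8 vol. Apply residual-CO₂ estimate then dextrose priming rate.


residual = 14.695·(0.01821 + 0.09011·e^(−0.04·T));  sugar = (target − residual)·4.0·V
residual = 14.695·(0.01821 + 0.09011·e^(−0.04·16.7)) = 0.9465
sugar = (2.8 − 0.9465)·4.0·18.0

133.4491 g


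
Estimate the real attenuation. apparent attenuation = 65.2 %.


RA = AA · 0.8192
RA = 65.2 · 0.8192

53.4118 %


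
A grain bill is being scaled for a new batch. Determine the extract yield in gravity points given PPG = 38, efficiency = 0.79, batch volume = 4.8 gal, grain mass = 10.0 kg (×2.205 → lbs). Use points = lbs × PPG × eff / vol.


lbs = 10.0 × 2.205 = 22.0500
points = 22.0500 × 38 × 0.79 / 4.8

137.9044 points


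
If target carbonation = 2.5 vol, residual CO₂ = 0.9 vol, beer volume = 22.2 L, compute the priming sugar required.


sugar = (target − residual)·4.0·V
sugar = (2.5 − 0.9)·4.0·22.2

142.0800 g


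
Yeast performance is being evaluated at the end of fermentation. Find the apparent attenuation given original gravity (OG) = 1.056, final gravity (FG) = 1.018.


AA = (OG − FG)/(OG − 1) · 100
AA = (1.056 − 1.018)/(1.056 − 1) · 100

67.8571 %


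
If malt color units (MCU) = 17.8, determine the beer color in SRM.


SRM = 1.4922 · MCU^0.6859
SRM = 1.4922 · 17.8^0.6859

10.7520 SRM


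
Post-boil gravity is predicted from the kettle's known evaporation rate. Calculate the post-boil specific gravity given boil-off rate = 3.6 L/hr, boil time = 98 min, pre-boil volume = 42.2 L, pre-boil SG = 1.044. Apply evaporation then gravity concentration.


V_post = V_pre − rate·(t/60);  SG_post = 1 + (SG_pre−1)·V_pre/V_post
V_post = 42.2 − 3.6·(98/60) = 36.3200
SG_post = 1 + (1.044 − 1)·42.2/36.3200

1.0511


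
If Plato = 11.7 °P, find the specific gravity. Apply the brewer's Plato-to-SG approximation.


SG = 259/(259 − P)
SG = 259/(259 − 11.7)

1.0473


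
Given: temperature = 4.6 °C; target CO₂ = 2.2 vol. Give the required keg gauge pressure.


psi = vols/(0.01821 + 0.09011·e^(−0.04·T)) − 14.695
psi = 2.2/(0.01821 + 0.09011·e^(−0.04·4.6)) − 14.695

8.9163 psi


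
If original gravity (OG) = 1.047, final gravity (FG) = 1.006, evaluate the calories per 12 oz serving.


ABW = (OG−FG)·131.25·0.79/FG;  °P = 259 − 259/SG (for OG→OE and FG→AE);  RE = 0.1808·OE + 0.8192·AE;  Cal = (6.9·ABW + 4·(RE−0.1))·FG·3.55
ABW = (1.047 − 1.006)·131.25·0.79/1.006 = 4.2258
OE = 259 − 259/1.047 = 11.6266 °P
AE = 259 − 259/1.006 = 1.5447 °P
RE = 0.1808·11.6266 + 0.8192·1.5447 = 3.3675 °P
Cal = (6.9·4.2258 + 4·(3.3675−0.1))·1.006·3.55

150.8101 kcal


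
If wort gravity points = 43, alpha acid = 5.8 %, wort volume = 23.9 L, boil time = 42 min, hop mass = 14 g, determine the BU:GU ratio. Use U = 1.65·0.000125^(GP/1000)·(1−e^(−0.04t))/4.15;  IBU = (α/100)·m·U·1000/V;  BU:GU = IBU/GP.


U = 1.65·0.000125^(43/1000)·(1−e^(−0.04·42))/4.15 = 0.2198
IBU = (5.8/100)·14·0.2198·1000/23.9 = 7.4677
BU:GU = 7.4677/43

0.1737


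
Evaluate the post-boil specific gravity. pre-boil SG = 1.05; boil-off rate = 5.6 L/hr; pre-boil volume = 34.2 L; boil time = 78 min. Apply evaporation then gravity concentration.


V_post = V_pre − rate·(t/60);  SG_post = 1 + (SG_pre−1)·V_pre/V_post
V_post = 34.2 − 5.6·(78/60) = 26.9200
SG_post = 1 + (1.05 − 1)·34.2/26.9200

1.0635


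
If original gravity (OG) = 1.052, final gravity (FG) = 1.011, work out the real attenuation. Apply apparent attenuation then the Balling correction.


AA = (OG−FG)/(OG−1)·100;  RA = AA·0.8192
AA = (1.052 − 1.011)/(1.052 − 1)·100 = 78.8462
RA = 78.8462·0.8192

64.5908 %


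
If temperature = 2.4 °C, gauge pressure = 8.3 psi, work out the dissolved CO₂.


vols = (P + 14.695)·(0.01821 + 0.09011·e^(−0.04·T))
vols = (8.3 + 14.695)·(0.01821 + 0.09011·e^(−0.04·2.4))

2.3011 volumes


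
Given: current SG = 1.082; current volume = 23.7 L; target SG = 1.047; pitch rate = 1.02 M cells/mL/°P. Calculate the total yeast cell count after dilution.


V_w = V·((SG_c−1)/(SG_t−1)−1);  °P = 259 − 259/SG_t;  cells = rate·(V+V_w)·°P
V_w = 23.7·((1.082−1)/(1.047−1)−1) = 17.6489
V_final = 23.7 + 17.6489 = 41.3489
°P = 259 − 259/1.047 = 11.6266
cells = 1.02·41.3489·11.6266

490.3605 billion cells


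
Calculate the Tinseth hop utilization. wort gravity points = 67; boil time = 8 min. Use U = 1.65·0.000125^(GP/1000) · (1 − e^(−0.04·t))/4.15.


bigness = 1.65·0.000125^(67/1000) = 0.9036
boil_factor = (1 − e^(−0.04·8))/4.15 = 0.0660
U = 0.9036 · 0.0660

0.0596


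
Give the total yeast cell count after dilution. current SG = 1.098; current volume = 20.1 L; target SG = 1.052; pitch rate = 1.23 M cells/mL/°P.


V_w = V·((SG_c−1)/(SG_t−1)−1);  °P = 259 − 259/SG_t;  cells = rate·(V+V_w)·°P
V_w = 20.1·((1.098−1)/(1.052−1)−1) = 17.7808
V_final = 20.1 + 17.7808 = 37.8808
°P = 259 − 259/1.052 = 12.8023
cells = 1.23·37.8808·12.8023

596.5011 billion cells


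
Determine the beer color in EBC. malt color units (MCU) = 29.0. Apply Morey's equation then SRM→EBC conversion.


SRM = 1.4922·MCU^0.6859;  EBC = SRM·1.97
SRM = 1.4922·29.0^0.6859 = 15.0275
EBC = 15.0275·1.97

29.6041 EBC


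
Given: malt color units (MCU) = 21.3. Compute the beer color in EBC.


SRM = 1.4922·MCU^0.6859;  EBC = SRM·1.97
SRM = 1.4922·21.3^0.6859 = 12.1608
EBC = 12.1608·1.97

23.9568 EBC


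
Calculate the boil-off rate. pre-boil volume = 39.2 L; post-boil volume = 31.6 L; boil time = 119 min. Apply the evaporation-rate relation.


rate = (V_pre − V_post) / (t_min/60)
rate = (39.2 − 31.6) / (119/60)

3.8319 L/hr


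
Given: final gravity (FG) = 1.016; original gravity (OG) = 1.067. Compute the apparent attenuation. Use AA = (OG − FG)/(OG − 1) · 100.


AA = (1.067 − 1.016)/(1.067 − 1) · 100

76.1194 %


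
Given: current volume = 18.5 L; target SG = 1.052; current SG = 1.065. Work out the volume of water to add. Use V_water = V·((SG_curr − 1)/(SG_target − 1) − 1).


V_water = 18.5·((1.065 − 1)/(1.052 − 1) − 1)

4.6250 L


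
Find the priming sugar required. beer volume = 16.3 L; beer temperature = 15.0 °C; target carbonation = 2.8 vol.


residual = 14.695·(0.01821 + 0.09011·e^(−0.04·T));  sugar = (target − residual)·4.0·V
residual = 14.695·(0.01821 + 0.09011·e^(−0.04·15.0)) = 0.9943
sugar = (2.8 − 0.9943)·4.0·16.3

117.7307 g


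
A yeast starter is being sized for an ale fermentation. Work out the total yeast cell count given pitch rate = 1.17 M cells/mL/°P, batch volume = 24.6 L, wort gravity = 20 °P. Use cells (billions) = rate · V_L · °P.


cells = 1.17 · 24.6 · 20

575.6400 billion cells


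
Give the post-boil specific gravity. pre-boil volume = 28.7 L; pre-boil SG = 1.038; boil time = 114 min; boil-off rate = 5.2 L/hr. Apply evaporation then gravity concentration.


V_post = V_pre − rate·(t/60);  SG_post = 1 + (SG_pre−1)·V_pre/V_post
V_post = 28.7 − 5.2·(114/60) = 18.8200
SG_post = 1 + (1.038 − 1)·28.7/18.8200

1.0579


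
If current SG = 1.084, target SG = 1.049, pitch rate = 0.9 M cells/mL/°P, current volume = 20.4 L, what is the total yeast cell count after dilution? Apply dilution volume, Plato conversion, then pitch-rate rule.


V_w = V·((SG_c−1)/(SG_t−1)−1);  °P = 259 − 259/SG_t;  cells = rate·(V+V_w)·°P
V_w = 20.4·((1.084−1)/(1.049−1)−1) = 14.5714
V_final = 20.4 + 14.5714 = 34.9714
°P = 259 − 259/1.049 = 12.0982
cells = 0.9·34.9714·12.0982

380.7818 billion cells


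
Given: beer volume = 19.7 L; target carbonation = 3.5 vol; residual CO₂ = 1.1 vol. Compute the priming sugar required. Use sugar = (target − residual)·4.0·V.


sugar = (3.5 − 1.1)·4.0·19.7

189.1200 g


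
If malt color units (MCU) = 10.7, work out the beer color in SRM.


SRM = 1.4922 · MCU^0.6859
SRM = 1.4922 · 10.7^0.6859

7.5837 SRM


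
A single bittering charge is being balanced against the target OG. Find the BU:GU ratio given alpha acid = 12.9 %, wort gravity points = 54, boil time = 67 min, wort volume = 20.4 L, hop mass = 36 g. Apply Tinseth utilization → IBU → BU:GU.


U = 1.65·0.000125^(GP/1000)·(1−e^(−0.04t))/4.15;  IBU = (α/100)·m·U·1000/V;  BU:GU = IBU/GP
U = 1.65·0.000125^(54/1000)·(1−e^(−0.04·67))/4.15 = 0.2279
IBU = (12.9/100)·36·0.2279·1000/20.4 = 51.8901
BU:GU = 51.8901/54

0.9609


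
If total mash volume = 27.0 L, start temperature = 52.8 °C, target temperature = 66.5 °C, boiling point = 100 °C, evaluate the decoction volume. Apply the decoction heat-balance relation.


V_dec = V_total·(T_target − T_start)/(T_boil − T_start)
V_dec = 27.0·(66.5 − 52.8)/(100 − 52.8)

7.8369 L


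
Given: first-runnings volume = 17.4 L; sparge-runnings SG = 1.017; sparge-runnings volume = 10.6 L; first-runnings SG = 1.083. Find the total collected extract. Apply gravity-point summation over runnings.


total = Σ (SG_i − 1)·1000·V_i
first = (1.083 − 1)·1000·17.4 = 1444.2000
sparge = (1.017 − 1)·1000·10.6 = 180.2000
total = 1444.2000 + 180.2000

1624.4000 gravity·L


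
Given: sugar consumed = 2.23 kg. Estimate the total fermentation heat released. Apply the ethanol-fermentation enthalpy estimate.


Q = m_sugar · 590 kJ/kg
Q = 2.23 · 590

1315.7000 kJ


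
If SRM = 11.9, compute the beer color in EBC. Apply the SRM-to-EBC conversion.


EBC = SRM · 1.97
EBC = 11.9 · 1.97

23.4430 EBC


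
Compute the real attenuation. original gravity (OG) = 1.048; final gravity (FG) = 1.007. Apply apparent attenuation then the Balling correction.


AA = (OG−FG)/(OG−1)·100;  RA = AA·0.8192
AA = (1.048 − 1.007)/(1.048 − 1)·100 = 85.4167
RA = 85.4167·0.8192

69.9733 %


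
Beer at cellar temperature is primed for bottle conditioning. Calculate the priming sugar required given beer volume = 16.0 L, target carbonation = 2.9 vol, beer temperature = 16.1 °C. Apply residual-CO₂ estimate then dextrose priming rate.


residual = 14.695·(0.01821 + 0.09011·e^(−0.04·T));  sugar = (target − residual)·4.0·V
residual = 14.695·(0.01821 + 0.09011·e^(−0.04·16.1)) = 0.9630
sugar = (2.9 − 0.9630)·4.0·16.0

123.9660 g


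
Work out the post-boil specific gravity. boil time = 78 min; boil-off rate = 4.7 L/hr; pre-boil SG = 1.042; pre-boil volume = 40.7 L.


V_post = V_pre − rate·(t/60);  SG_post = 1 + (SG_pre−1)·V_pre/V_post
V_post = 40.7 − 4.7·(78/60) = 34.5900
SG_post = 1 + (1.042 − 1)·40.7/34.5900

1.0494


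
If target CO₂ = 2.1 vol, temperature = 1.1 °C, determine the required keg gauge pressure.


psi = vols/(0.01821 + 0.09011·e^(−0.04·T)) − 14.695
psi = 2.1/(0.01821 + 0.09011·e^(−0.04·1.1)) − 14.695

5.4120 psi


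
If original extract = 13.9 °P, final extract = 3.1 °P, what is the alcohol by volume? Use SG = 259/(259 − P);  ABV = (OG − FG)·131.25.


OG = 259/(259 − 13.9) = 1.0567
FG = 259/(259 − 3.1) = 1.0121
ABV = (1.0567 − 1.0121)·131.25

5.8534 % ABV


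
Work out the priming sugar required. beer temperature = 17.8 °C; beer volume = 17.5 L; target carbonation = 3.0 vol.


residual = 14.695·(0.01821 + 0.09011·e^(−0.04·T));  sugar = (target − residual)·4.0·V
residual = 14.695·(0.01821 + 0.09011·e^(−0.04·17.8)) = 0.9173
sugar = (3.0 − 0.9173)·4.0·17.5

145.7880 g


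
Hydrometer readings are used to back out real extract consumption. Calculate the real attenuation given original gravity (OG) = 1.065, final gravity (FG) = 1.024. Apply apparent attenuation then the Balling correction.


AA = (OG−FG)/(OG−1)·100;  RA = AA·0.8192
AA = (1.065 − 1.024)/(1.065 − 1)·100 = 63.0769
RA = 63.0769·0.8192

51.6726 %


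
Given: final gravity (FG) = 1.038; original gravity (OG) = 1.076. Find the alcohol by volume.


ABV = (OG − FG) · 131.25
ABV = (1.076 − 1.038) · 131.25

4.9875 % ABV


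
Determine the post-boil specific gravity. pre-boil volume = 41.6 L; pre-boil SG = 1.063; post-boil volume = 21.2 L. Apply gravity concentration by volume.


SG_post = 1 + (SG_pre − 1)·V_pre/V_post
pts_pre = (1.063 − 1)·1000 = 63.0000
pts_post = 63.0000·41.6/21.2 = 123.6226
SG_post = 1 + 123.6226/1000

1.1236


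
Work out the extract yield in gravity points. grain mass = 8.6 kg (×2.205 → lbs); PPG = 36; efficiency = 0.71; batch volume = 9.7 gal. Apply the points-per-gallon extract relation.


points = lbs × PPG × eff / vol
lbs = 8.6 × 2.205 = 18.9630
points = 18.9630 × 36 × 0.71 / 9.7

49.9685 points


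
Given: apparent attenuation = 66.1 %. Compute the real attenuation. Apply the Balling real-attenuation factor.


RA = AA · 0.8192
RA = 66.1 · 0.8192

54.1491 %


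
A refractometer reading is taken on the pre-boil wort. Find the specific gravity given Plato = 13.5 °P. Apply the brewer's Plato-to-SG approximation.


SG = 259/(259 − P)
SG = 259/(259 − 13.5)

1.0550


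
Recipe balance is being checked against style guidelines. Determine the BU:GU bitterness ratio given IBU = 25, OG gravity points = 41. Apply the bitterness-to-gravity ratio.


BU:GU = IBU / OG_points
BU:GU = 25 / 41

0.6098


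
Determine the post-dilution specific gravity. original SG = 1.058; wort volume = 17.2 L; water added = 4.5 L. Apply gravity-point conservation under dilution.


SG_new = 1 + (SG_old − 1)·V_old/(V_old + V_water)
pts = (1.058 − 1)·1000·17.2/(17.2 + 4.5) = 45.9724
SG_new = 1 + 45.9724/1000

1.0460


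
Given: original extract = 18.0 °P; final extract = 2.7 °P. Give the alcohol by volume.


SG = 259/(259 − P);  ABV = (OG − FG)·131.25
OG = 259/(259 − 18.0) = 1.0747
FG = 259/(259 − 2.7) = 1.0105
ABV = (1.0747 − 1.0105)·131.25

8.4202 % ABV


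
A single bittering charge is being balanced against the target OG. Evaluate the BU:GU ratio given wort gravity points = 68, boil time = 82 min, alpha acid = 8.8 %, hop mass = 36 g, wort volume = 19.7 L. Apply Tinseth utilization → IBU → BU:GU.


U = 1.65·0.000125^(GP/1000)·(1−e^(−0.04t))/4.15;  IBU = (α/100)·m·U·1000/V;  BU:GU = IBU/GP
U = 1.65·0.000125^(68/1000)·(1−e^(−0.04·82))/4.15 = 0.2077
IBU = (8.8/100)·36·0.2077·1000/19.7 = 33.3955
BU:GU = 33.3955/68

0.4911


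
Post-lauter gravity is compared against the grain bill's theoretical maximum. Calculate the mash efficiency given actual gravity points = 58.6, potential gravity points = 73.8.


efficiency = actual / potential × 100
efficiency = 58.6 / 73.8 × 100

79.4038 %


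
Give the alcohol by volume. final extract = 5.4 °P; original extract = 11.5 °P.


SG = 259/(259 − P);  ABV = (OG − FG)·131.25
OG = 259/(259 − 11.5) = 1.0465
FG = 259/(259 − 5.4) = 1.0213
ABV = (1.0465 − 1.0213)·131.25

3.3037 % ABV


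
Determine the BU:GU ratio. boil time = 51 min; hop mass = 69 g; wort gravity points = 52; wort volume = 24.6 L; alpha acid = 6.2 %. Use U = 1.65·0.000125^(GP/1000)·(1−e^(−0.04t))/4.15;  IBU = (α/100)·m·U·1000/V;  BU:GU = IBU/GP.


U = 1.65·0.000125^(52/1000)·(1−e^(−0.04·51))/4.15 = 0.2168
IBU = (6.2/100)·69·0.2168·1000/24.6 = 37.6952
BU:GU = 37.6952/52

0.7249


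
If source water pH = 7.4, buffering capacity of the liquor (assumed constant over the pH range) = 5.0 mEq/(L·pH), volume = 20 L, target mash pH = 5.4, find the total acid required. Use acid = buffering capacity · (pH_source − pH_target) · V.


acid = 5.0 · (7.4 − 5.4) · 20

200.0000 mEq


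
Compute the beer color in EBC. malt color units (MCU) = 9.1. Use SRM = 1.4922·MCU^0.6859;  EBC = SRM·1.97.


SRM = 1.4922·9.1^0.6859 = 6.7863
EBC = 6.7863·1.97

13.3690 EBC


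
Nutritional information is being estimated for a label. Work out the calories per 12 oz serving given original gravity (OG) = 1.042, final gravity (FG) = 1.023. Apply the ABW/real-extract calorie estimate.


ABW = (OG−FG)·131.25·0.79/FG;  °P = 259 − 259/SG (for OG→OE and FG→AE);  RE = 0.1808·OE + 0.8192·AE;  Cal = (6.9·ABW + 4·(RE−0.1))·FG·3.55
ABW = (1.042 − 1.023)·131.25·0.79/1.023 = 1.9258
OE = 259 − 259/1.042 = 10.4395 °P
AE = 259 − 259/1.023 = 5.8231 °P
RE = 0.1808·10.4395 + 0.8192·5.8231 = 6.6577 °P
Cal = (6.9·1.9258 + 4·(6.6577−0.1))·1.023·3.55

143.5182 kcal


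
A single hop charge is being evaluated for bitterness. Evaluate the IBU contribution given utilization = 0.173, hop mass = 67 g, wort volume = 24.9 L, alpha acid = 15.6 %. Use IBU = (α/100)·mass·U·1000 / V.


IBU = (15.6/100)·67·0.173·1000 / 24.9

72.6183 IBU


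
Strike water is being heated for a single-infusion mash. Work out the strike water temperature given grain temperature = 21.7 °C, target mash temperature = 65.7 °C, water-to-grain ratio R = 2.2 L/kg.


T_strike = (0.41/R)·(T_mash − T_grain) + T_mash
T_strike = (0.41/2.2)·(65.7 − 21.7) + 65.7

73.9000 °C


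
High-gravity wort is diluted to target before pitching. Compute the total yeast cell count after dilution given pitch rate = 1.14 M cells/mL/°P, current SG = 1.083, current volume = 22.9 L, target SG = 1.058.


V_w = V·((SG_c−1)/(SG_t−1)−1);  °P = 259 − 259/SG_t;  cells = rate·(V+V_w)·°P
V_w = 22.9·((1.083−1)/(1.058−1)−1) = 9.8707
V_final = 22.9 + 9.8707 = 32.7707
°P = 259 − 259/1.058 = 14.1985
cells = 1.14·32.7707·14.1985

530.4354 billion cells


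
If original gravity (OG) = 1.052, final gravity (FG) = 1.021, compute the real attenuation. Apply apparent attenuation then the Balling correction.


AA = (OG−FG)/(OG−1)·100;  RA = AA·0.8192
AA = (1.052 − 1.021)/(1.052 − 1)·100 = 59.6154
RA = 59.6154·0.8192

48.8369 %


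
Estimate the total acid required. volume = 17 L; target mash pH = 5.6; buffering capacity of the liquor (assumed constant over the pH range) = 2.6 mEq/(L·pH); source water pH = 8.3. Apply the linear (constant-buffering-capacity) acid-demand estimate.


acid = buffering capacity · (pH_source − pH_target) · V
acid = 2.6 · (8.3 − 5.6) · 17

119.3400 mEq


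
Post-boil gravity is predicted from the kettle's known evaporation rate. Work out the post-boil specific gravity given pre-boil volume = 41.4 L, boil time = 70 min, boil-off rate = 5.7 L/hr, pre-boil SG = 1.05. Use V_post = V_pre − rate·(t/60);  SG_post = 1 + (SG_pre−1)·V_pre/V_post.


V_post = 41.4 − 5.7·(70/60) = 34.7500
SG_post = 1 + (1.05 − 1)·41.4/34.7500

1.0596


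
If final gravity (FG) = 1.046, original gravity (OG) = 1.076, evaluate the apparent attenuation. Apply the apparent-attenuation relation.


AA = (OG − FG)/(OG − 1) · 100
AA = (1.076 − 1.046)/(1.076 − 1) · 100

39.4737 %
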